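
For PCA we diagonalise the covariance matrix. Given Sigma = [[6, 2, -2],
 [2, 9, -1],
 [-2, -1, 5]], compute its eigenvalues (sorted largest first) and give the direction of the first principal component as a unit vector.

Step 1 — characteristic polynomial p(λ) = det(λI - Sigma) = λ³ - tr·λ² + c_1·λ - det, where tr = trace, c_1 = sum of the principal 2×2 minors, det = det(Sigma):
  tr = 6 + 9 + 5 = 20,
  c_1 = (6·9 - (2)²) + (6·5 - (-2)²) + (9·5 - (-1)²) = 50 + 26 + 44 = 120,
  det = 6·(9·5 - (-1)²) - (2)·((2)·5 - (-1)·(-2)) + (-2)·((2)·(-1) - 9·(-2)) = 6·(44) - (2)·(8) + (-2)·(16) = 216.
  So p(λ) = λ³ - 20λ² + 120λ - 216.
Step 2 — look for an integer root (rational root theorem: any rational root is an integer divisor of 216). Testing λ = 6:
  p(6) = 216 - 720 + 720 - 216 = 0  ✓
  Dividing out (λ - 6): p(λ) = (λ - 6)(λ² - 14λ + 36).
Step 3 — remaining eigenvalues from the quadratic λ² - 14λ + 36 = 0:
  Δ = 14² - 4·36 = 196 - 144 = 52,  λ = (14 ± √52)/2 = (14 ± 7.2111)/2 ≈ 10.6056 or 3.3944.
  Sorted: λ_1 = 10.6056,  λ_2 = 6,  λ_3 = 3.3944  (check: sum = 20 = tr ✓).

Step 4 — unit eigenvector for λ_1 ≈ 10.6056: v spans the null space of (Sigma - λ_1 I), whose rows are
  r_1 = (-4.6056, 2, -2),  r_2 = (2, -1.6056, -1),  r_3 = (-2, -1, -5.6056).
  v is orthogonal to every row, so take v ∝ r_1 × r_2 = ((2)·(-1) - (-2)·(-1.6056), (-2)·(2) - (-4.6056)·(-1), (-4.6056)·(-1.6056) - (2)·(2)) ≈ (-5.2111, -8.6056, 3.3944).
  Rescale (multiply by -1 so the first nonzero entry is positive): u = (5.2111, 8.6056, -3.3944).
  ||u|| = √((5.2111)² + (8.6056)² + (-3.3944)²) = √(112.7334) ≈ 10.6176,  v_1 = u/||u|| ≈ (0.4908, 0.8105, -0.3197) (||v_1|| = 1).

λ_1 = 10.6056,  λ_2 = 6,  λ_3 = 3.3944;  v_1 ≈ (0.4908, 0.8105, -0.3197)


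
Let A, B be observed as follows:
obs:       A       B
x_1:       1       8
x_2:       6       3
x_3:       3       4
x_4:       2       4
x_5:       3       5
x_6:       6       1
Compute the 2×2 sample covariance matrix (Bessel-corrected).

Step 1 — column means:
  mean(A) = (1 + 6 + 3 + 2 + 3 + 6) / 6 = 21/6 = 3.5
  mean(B) = (8 + 3 + 4 + 4 + 5 + 1) / 6 = 25/6 = 4.1667

Step 2 — sample covariance S[i,j] = (1/(n-1)) · Σ_k (x_{k,i} - mean_i) · (x_{k,j} - mean_j), with n-1 = 5.
  S[A,A] = ((-2.5)·(-2.5) + (2.5)·(2.5) + (-0.5)·(-0.5) + (-1.5)·(-1.5) + (-0.5)·(-0.5) + (2.5)·(2.5)) / 5 = 21.5/5 = 4.3
  S[A,B] = ((-2.5)·(3.8333) + (2.5)·(-1.1667) + (-0.5)·(-0.1667) + (-1.5)·(-0.1667) + (-0.5)·(0.8333) + (2.5)·(-3.1667)) / 5 = -20.5/5 = -4.1
  S[B,B] = ((3.8333)·(3.8333) + (-1.1667)·(-1.1667) + (-0.1667)·(-0.1667) + (-0.1667)·(-0.1667) + (0.8333)·(0.8333) + (-3.1667)·(-3.1667)) / 5 = 26.8333/5 = 5.3667

S is symmetric (S[j,i] = S[i,j]). Assembling:

S = [[4.3, -4.1],
 [-4.1, 5.3667]]


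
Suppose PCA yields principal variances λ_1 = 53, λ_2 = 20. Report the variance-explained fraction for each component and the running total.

Step 1 — total variance = trace(Sigma) = Σ λ_i = 53 + 20 = 73.

Step 2 — fraction explained by component i = λ_i / Σ λ:
  PC1: 53/73 = 0.726
  PC2: 20/73 = 0.274

Step 3 — cumulative fraction after k components = (λ_1 + ... + λ_k) / Σ λ:
  k = 1: 53/73 = 0.726
  k = 2: (53 + 20)/73 = 73/73 = 1

Summary (fraction, with percent):

explained: PC1 0.726 (72.6%), PC2 0.274 (27.4%);  cumulative: 0.726, 1


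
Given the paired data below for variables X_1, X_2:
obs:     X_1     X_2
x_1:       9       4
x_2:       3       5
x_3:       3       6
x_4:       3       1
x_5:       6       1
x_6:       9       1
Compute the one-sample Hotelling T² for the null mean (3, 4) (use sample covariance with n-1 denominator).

Step 1 — sample mean vector:
  mean(X_1) = (9 + 3 + 3 + 3 + 6 + 9) / 6 = 33/6 = 5.5
  mean(X_2) = (4 + 5 + 6 + 1 + 1 + 1) / 6 = 18/6 = 3
  x̄ = (5.5, 3),  deviation x̄ - mu_0 = (5.5, 3) - (3, 4) = (2.5, -1).

Step 2 — sample covariance matrix, S[i,j] = (1/(n-1)) · Σ_k (x_{k,i} - mean_i) · (x_{k,j} - mean_j), divisor n-1 = 5:
  S[X_1,X_1] = ((3.5)·(3.5) + (-2.5)·(-2.5) + (-2.5)·(-2.5) + (-2.5)·(-2.5) + (0.5)·(0.5) + (3.5)·(3.5)) / 5 = 43.5/5 = 8.7
  S[X_1,X_2] = ((3.5)·(1) + (-2.5)·(2) + (-2.5)·(3) + (-2.5)·(-2) + (0.5)·(-2) + (3.5)·(-2)) / 5 = -12/5 = -2.4
  S[X_2,X_2] = ((1)·(1) + (2)·(2) + (3)·(3) + (-2)·(-2) + (-2)·(-2) + (-2)·(-2)) / 5 = 26/5 = 5.2
  S = [[8.7, -2.4],
 [-2.4, 5.2]].

Step 3 — invert S. det(S) = 8.7·5.2 - (-2.4)² = 39.48.
  S^{-1} = (1/det) · [[d, -b], [-b, a]] = [[0.1317, 0.0608],
 [0.0608, 0.2204]].

Step 4 — quadratic form (x̄ - mu_0)^T · S^{-1} · (x̄ - mu_0):
  S^{-1} · (x̄ - mu_0) = (0.2685, -0.0684),
  (x̄ - mu_0)^T · [...] = (2.5)·(0.2685) + (-1)·(-0.0684) = 0.7396.

Step 5 — scale by n: T² = 6 · 0.7396 = 4.4377.

T² ≈ 4.4377


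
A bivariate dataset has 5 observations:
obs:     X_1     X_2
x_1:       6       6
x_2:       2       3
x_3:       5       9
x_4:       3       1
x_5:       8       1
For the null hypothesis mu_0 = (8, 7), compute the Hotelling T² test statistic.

Step 1 — sample mean vector:
  mean(X_1) = (6 + 2 + 5 + 3 + 8) / 5 = 24/5 = 4.8
  mean(X_2) = (6 + 3 + 9 + 1 + 1) / 5 = 20/5 = 4
  x̄ = (4.8, 4),  deviation x̄ - mu_0 = (4.8, 4) - (8, 7) = (-3.2, -3).

Step 2 — sample covariance matrix, S[i,j] = (1/(n-1)) · Σ_k (x_{k,i} - mean_i) · (x_{k,j} - mean_j), divisor n-1 = 4:
  S[X_1,X_1] = ((1.2)·(1.2) + (-2.8)·(-2.8) + (0.2)·(0.2) + (-1.8)·(-1.8) + (3.2)·(3.2)) / 4 = 22.8/4 = 5.7
  S[X_1,X_2] = ((1.2)·(2) + (-2.8)·(-1) + (0.2)·(5) + (-1.8)·(-3) + (3.2)·(-3)) / 4 = 2/4 = 0.5
  S[X_2,X_2] = ((2)·(2) + (-1)·(-1) + (5)·(5) + (-3)·(-3) + (-3)·(-3)) / 4 = 48/4 = 12
  S = [[5.7, 0.5],
 [0.5, 12]].

Step 3 — invert S. det(S) = 5.7·12 - (0.5)² = 68.15.
  S^{-1} = (1/det) · [[d, -b], [-b, a]] = [[0.1761, -0.0073],
 [-0.0073, 0.0836]].

Step 4 — quadratic form (x̄ - mu_0)^T · S^{-1} · (x̄ - mu_0):
  S^{-1} · (x̄ - mu_0) = (-0.5415, -0.2274),
  (x̄ - mu_0)^T · [...] = (-3.2)·(-0.5415) + (-3)·(-0.2274) = 2.415.

Step 5 — scale by n: T² = 5 · 2.415 = 12.0748.

T² ≈ 12.0748


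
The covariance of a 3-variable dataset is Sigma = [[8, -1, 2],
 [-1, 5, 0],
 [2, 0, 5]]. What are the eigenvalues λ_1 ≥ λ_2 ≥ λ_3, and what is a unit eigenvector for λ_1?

Step 1 — characteristic polynomial p(λ) = det(λI - Sigma) = λ³ - tr·λ² + c_1·λ - det, where tr = trace, c_1 = sum of the principal 2×2 minors, det = det(Sigma):
  tr = 8 + 5 + 5 = 18,
  c_1 = (8·5 - (-1)²) + (8·5 - (2)²) + (5·5 - (0)²) = 39 + 36 + 25 = 100,
  det = 8·(5·5 - (0)²) - (-1)·((-1)·5 - (0)·(2)) + (2)·((-1)·(0) - 5·(2)) = 8·(25) - (-1)·(-5) + (2)·(-10) = 175.
  So p(λ) = λ³ - 18λ² + 100λ - 175.
Step 2 — look for an integer root (rational root theorem: any rational root is an integer divisor of 175). Testing λ = 5:
  p(5) = 125 - 450 + 500 - 175 = 0  ✓
  Dividing out (λ - 5): p(λ) = (λ - 5)(λ² - 13λ + 35).
Step 3 — remaining eigenvalues from the quadratic λ² - 13λ + 35 = 0:
  Δ = 13² - 4·35 = 169 - 140 = 29,  λ = (13 ± √29)/2 = (13 ± 5.3852)/2 ≈ 9.1926 or 3.8074.
  Sorted: λ_1 = 9.1926,  λ_2 = 5,  λ_3 = 3.8074  (check: sum = 18 = tr ✓).

Step 4 — unit eigenvector for λ_1 ≈ 9.1926: v spans the null space of (Sigma - λ_1 I), whose rows are
  r_1 = (-1.1926, -1, 2),  r_2 = (-1, -4.1926, 0),  r_3 = (2, 0, -4.1926).
  v is orthogonal to every row, so take v ∝ r_1 × r_2 = ((-1)·(0) - (2)·(-4.1926), (2)·(-1) - (-1.1926)·(0), (-1.1926)·(-4.1926) - (-1)·(-1)) ≈ (8.3852, -2, 4).
  Let u = (8.3852, -2, 4).
  ||u|| = √((8.3852)² + (-2)² + (4)²) = √(90.311) ≈ 9.5032,  v_1 = u/||u|| ≈ (0.8824, -0.2105, 0.4209) (||v_1|| = 1).

λ_1 = 9.1926,  λ_2 = 5,  λ_3 = 3.8074;  v_1 ≈ (0.8824, -0.2105, 0.4209)


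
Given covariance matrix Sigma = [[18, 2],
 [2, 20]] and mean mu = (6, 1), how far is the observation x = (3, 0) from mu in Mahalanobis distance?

Step 1 — centre the observation: (x - mu) = (-3, -1).

Step 2 — invert Sigma. det(Sigma) = 18·20 - (2)² = 356.
  Sigma^{-1} = (1/det) · [[d, -b], [-b, a]] = [[0.0562, -0.0056],
 [-0.0056, 0.0506]].

Step 3 — form the quadratic (x - mu)^T · Sigma^{-1} · (x - mu):
  Sigma^{-1} · (x - mu) = (-0.1629, -0.0337).
  (x - mu)^T · [Sigma^{-1} · (x - mu)] = (-3)·(-0.1629) + (-1)·(-0.0337) = 0.5225.

Step 4 — take square root: d = √(0.5225) ≈ 0.7228.

d(x, mu) = √(0.5225) ≈ 0.7228


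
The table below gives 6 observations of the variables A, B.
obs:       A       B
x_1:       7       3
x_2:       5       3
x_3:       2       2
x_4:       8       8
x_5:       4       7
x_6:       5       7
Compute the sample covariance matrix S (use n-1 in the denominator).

Step 1 — column means:
  mean(A) = (7 + 5 + 2 + 8 + 4 + 5) / 6 = 31/6 = 5.1667
  mean(B) = (3 + 3 + 2 + 8 + 7 + 7) / 6 = 30/6 = 5

Step 2 — sample covariance S[i,j] = (1/(n-1)) · Σ_k (x_{k,i} - mean_i) · (x_{k,j} - mean_j), with n-1 = 5.
  S[A,A] = ((1.8333)·(1.8333) + (-0.1667)·(-0.1667) + (-3.1667)·(-3.1667) + (2.8333)·(2.8333) + (-1.1667)·(-1.1667) + (-0.1667)·(-0.1667)) / 5 = 22.8333/5 = 4.5667
  S[A,B] = ((1.8333)·(-2) + (-0.1667)·(-2) + (-3.1667)·(-3) + (2.8333)·(3) + (-1.1667)·(2) + (-0.1667)·(2)) / 5 = 12/5 = 2.4
  S[B,B] = ((-2)·(-2) + (-2)·(-2) + (-3)·(-3) + (3)·(3) + (2)·(2) + (2)·(2)) / 5 = 34/5 = 6.8

S is symmetric (S[j,i] = S[i,j]). Assembling:

S = [[4.5667, 2.4],
 [2.4, 6.8]]


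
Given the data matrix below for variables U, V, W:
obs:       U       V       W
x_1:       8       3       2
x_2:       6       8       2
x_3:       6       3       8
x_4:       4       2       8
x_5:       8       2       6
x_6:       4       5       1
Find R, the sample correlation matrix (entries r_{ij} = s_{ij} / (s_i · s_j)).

Step 1 — column means:
  mean(U) = (8 + 6 + 6 + 4 + 8 + 4) / 6 = 36/6 = 6
  mean(V) = (3 + 8 + 3 + 2 + 2 + 5) / 6 = 23/6 = 3.8333
  mean(W) = (2 + 2 + 8 + 8 + 6 + 1) / 6 = 27/6 = 4.5

Step 2 — sample variances and covariances s[i,j] = (1/(n-1)) · Σ_k (x_{k,i} - mean_i) · (x_{k,j} - mean_j), with n-1 = 5:
  s[U,U] = ((2)·(2) + (0)·(0) + (0)·(0) + (-2)·(-2) + (2)·(2) + (-2)·(-2)) / 5 = 16/5 = 3.2
  s[U,V] = ((2)·(-0.8333) + (0)·(4.1667) + (0)·(-0.8333) + (-2)·(-1.8333) + (2)·(-1.8333) + (-2)·(1.1667)) / 5 = -4/5 = -0.8
  s[U,W] = ((2)·(-2.5) + (0)·(-2.5) + (0)·(3.5) + (-2)·(3.5) + (2)·(1.5) + (-2)·(-3.5)) / 5 = -2/5 = -0.4
  s[V,V] = ((-0.8333)·(-0.8333) + (4.1667)·(4.1667) + (-0.8333)·(-0.8333) + (-1.8333)·(-1.8333) + (-1.8333)·(-1.8333) + (1.1667)·(1.1667)) / 5 = 26.8333/5 = 5.3667
  s[V,W] = ((-0.8333)·(-2.5) + (4.1667)·(-2.5) + (-0.8333)·(3.5) + (-1.8333)·(3.5) + (-1.8333)·(1.5) + (1.1667)·(-3.5)) / 5 = -24.5/5 = -4.9
  s[W,W] = ((-2.5)·(-2.5) + (-2.5)·(-2.5) + (3.5)·(3.5) + (3.5)·(3.5) + (1.5)·(1.5) + (-3.5)·(-3.5)) / 5 = 51.5/5 = 10.3
  Sample standard deviations s_i = √(s[i,i]):
  s(U) = √(3.2) = 1.7889
  s(V) = √(5.3667) = 2.3166
  s(W) = √(10.3) = 3.2094

Step 3 — r_{ij} = s_{ij} / (s_i · s_j):
  r[U,U] = 1 (diagonal).
  r[U,V] = -0.8 / (1.7889 · 2.3166) = -0.8 / 4.1441 = -0.193
  r[U,W] = -0.4 / (1.7889 · 3.2094) = -0.4 / 5.7411 = -0.0697
  r[V,V] = 1 (diagonal).
  r[V,W] = -4.9 / (2.3166 · 3.2094) = -4.9 / 7.4348 = -0.6591
  r[W,W] = 1 (diagonal).

R is symmetric with unit diagonal. Assembling:

R = [[1, -0.193, -0.0697],
 [-0.193, 1, -0.6591],
 [-0.0697, -0.6591, 1]]


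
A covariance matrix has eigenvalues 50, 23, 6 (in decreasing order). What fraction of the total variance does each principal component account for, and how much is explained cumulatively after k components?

Step 1 — total variance = trace(Sigma) = Σ λ_i = 50 + 23 + 6 = 79.

Step 2 — fraction explained by component i = λ_i / Σ λ:
  PC1: 50/79 = 0.6329
  PC2: 23/79 = 0.2911
  PC3: 6/79 = 0.0759

Step 3 — cumulative fraction after k components = (λ_1 + ... + λ_k) / Σ λ:
  k = 1: 50/79 = 0.6329
  k = 2: (50 + 23)/79 = 73/79 = 0.9241
  k = 3: (50 + 23 + 6)/79 = 79/79 = 1

Summary (fraction, with percent):

explained: PC1 0.6329 (63.29%), PC2 0.2911 (29.11%), PC3 0.0759 (7.59%);  cumulative: 0.6329, 0.9241, 1


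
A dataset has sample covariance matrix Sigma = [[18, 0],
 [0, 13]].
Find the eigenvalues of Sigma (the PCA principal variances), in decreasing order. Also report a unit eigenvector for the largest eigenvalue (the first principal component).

Step 1 — characteristic polynomial of 2×2 Sigma:
  det(Sigma - λI) = λ² - trace · λ + det = 0.
  trace = 18 + 13 = 31, det = 18·13 - (0)² = 234.
Step 2 — discriminant:
  Δ = trace² - 4·det = 961 - 936 = 25.
Step 3 — eigenvalues:
  λ = (trace ± √Δ)/2 = (31 ± 5)/2,
  λ_1 = 18,  λ_2 = 13.

Step 4 — unit eigenvector for λ_1: Sigma is diagonal, so its eigenvectors are the coordinate axes. λ_1 = 18 is the diagonal entry on the first coordinate axis, hence
  v_1 = (1, 0) (||v_1|| = 1).

λ_1 = 18,  λ_2 = 13;  v_1 ≈ (1, 0)


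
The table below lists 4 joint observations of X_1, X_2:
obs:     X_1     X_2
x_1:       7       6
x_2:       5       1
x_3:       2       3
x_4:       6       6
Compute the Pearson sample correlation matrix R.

Step 1 — column means:
  mean(X_1) = (7 + 5 + 2 + 6) / 4 = 20/4 = 5
  mean(X_2) = (6 + 1 + 3 + 6) / 4 = 16/4 = 4

Step 2 — sample variances and covariances s[i,j] = (1/(n-1)) · Σ_k (x_{k,i} - mean_i) · (x_{k,j} - mean_j), with n-1 = 3:
  s[X_1,X_1] = ((2)·(2) + (0)·(0) + (-3)·(-3) + (1)·(1)) / 3 = 14/3 = 4.6667
  s[X_1,X_2] = ((2)·(2) + (0)·(-3) + (-3)·(-1) + (1)·(2)) / 3 = 9/3 = 3
  s[X_2,X_2] = ((2)·(2) + (-3)·(-3) + (-1)·(-1) + (2)·(2)) / 3 = 18/3 = 6
  Sample standard deviations s_i = √(s[i,i]):
  s(X_1) = √(4.6667) = 2.1602
  s(X_2) = √(6) = 2.4495

Step 3 — r_{ij} = s_{ij} / (s_i · s_j):
  r[X_1,X_1] = 1 (diagonal).
  r[X_1,X_2] = 3 / (2.1602 · 2.4495) = 3 / 5.2915 = 0.5669
  r[X_2,X_2] = 1 (diagonal).

R is symmetric with unit diagonal. Assembling:

R = [[1, 0.5669],
 [0.5669, 1]]


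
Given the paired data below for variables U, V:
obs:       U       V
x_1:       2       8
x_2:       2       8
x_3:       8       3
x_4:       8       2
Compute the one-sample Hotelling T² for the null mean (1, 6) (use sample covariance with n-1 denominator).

Step 1 — sample mean vector:
  mean(U) = (2 + 2 + 8 + 8) / 4 = 20/4 = 5
  mean(V) = (8 + 8 + 3 + 2) / 4 = 21/4 = 5.25
  x̄ = (5, 5.25),  deviation x̄ - mu_0 = (5, 5.25) - (1, 6) = (4, -0.75).

Step 2 — sample covariance matrix, S[i,j] = (1/(n-1)) · Σ_k (x_{k,i} - mean_i) · (x_{k,j} - mean_j), divisor n-1 = 3:
  S[U,U] = ((-3)·(-3) + (-3)·(-3) + (3)·(3) + (3)·(3)) / 3 = 36/3 = 12
  S[U,V] = ((-3)·(2.75) + (-3)·(2.75) + (3)·(-2.25) + (3)·(-3.25)) / 3 = -33/3 = -11
  S[V,V] = ((2.75)·(2.75) + (2.75)·(2.75) + (-2.25)·(-2.25) + (-3.25)·(-3.25)) / 3 = 30.75/3 = 10.25
  S = [[12, -11],
 [-11, 10.25]].

Step 3 — invert S. det(S) = 12·10.25 - (-11)² = 2.
  S^{-1} = (1/det) · [[d, -b], [-b, a]] = [[5.125, 5.5],
 [5.5, 6]].

Step 4 — quadratic form (x̄ - mu_0)^T · S^{-1} · (x̄ - mu_0):
  S^{-1} · (x̄ - mu_0) = (16.375, 17.5),
  (x̄ - mu_0)^T · [...] = (4)·(16.375) + (-0.75)·(17.5) = 52.375.

Step 5 — scale by n: T² = 4 · 52.375 = 209.5.

T² ≈ 209.5


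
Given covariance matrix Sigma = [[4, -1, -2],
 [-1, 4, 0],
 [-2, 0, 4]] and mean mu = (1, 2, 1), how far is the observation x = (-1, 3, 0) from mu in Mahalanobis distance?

Step 1 — centre the observation: (x - mu) = (-2, 1, -1).

Step 2 — invert Sigma (cofactor / det for 3×3, or solve directly):
  Sigma^{-1} = [[0.3636, 0.0909, 0.1818],
 [0.0909, 0.2727, 0.0455],
 [0.1818, 0.0455, 0.3409]].

Step 3 — form the quadratic (x - mu)^T · Sigma^{-1} · (x - mu):
  Sigma^{-1} · (x - mu) = (-0.8182, 0.0455, -0.6591).
  (x - mu)^T · [Sigma^{-1} · (x - mu)] = (-2)·(-0.8182) + (1)·(0.0455) + (-1)·(-0.6591) = 2.3409.

Step 4 — take square root: d = √(2.3409) ≈ 1.53.

d(x, mu) = √(2.3409) ≈ 1.53


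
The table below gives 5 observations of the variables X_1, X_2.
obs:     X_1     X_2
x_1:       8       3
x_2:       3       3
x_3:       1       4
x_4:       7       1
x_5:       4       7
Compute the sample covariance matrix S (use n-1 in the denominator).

Step 1 — column means:
  mean(X_1) = (8 + 3 + 1 + 7 + 4) / 5 = 23/5 = 4.6
  mean(X_2) = (3 + 3 + 4 + 1 + 7) / 5 = 18/5 = 3.6

Step 2 — sample covariance S[i,j] = (1/(n-1)) · Σ_k (x_{k,i} - mean_i) · (x_{k,j} - mean_j), with n-1 = 4.
  S[X_1,X_1] = ((3.4)·(3.4) + (-1.6)·(-1.6) + (-3.6)·(-3.6) + (2.4)·(2.4) + (-0.6)·(-0.6)) / 4 = 33.2/4 = 8.3
  S[X_1,X_2] = ((3.4)·(-0.6) + (-1.6)·(-0.6) + (-3.6)·(0.4) + (2.4)·(-2.6) + (-0.6)·(3.4)) / 4 = -10.8/4 = -2.7
  S[X_2,X_2] = ((-0.6)·(-0.6) + (-0.6)·(-0.6) + (0.4)·(0.4) + (-2.6)·(-2.6) + (3.4)·(3.4)) / 4 = 19.2/4 = 4.8

S is symmetric (S[j,i] = S[i,j]). Assembling:

S = [[8.3, -2.7],
 [-2.7, 4.8]]


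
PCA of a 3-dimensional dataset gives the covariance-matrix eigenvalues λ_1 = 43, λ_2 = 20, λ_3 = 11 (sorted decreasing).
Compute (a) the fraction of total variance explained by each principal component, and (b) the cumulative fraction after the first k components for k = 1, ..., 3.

Step 1 — total variance = trace(Sigma) = Σ λ_i = 43 + 20 + 11 = 74.

Step 2 — fraction explained by component i = λ_i / Σ λ:
  PC1: 43/74 = 0.5811
  PC2: 20/74 = 0.2703
  PC3: 11/74 = 0.1486

Step 3 — cumulative fraction after k components = (λ_1 + ... + λ_k) / Σ λ:
  k = 1: 43/74 = 0.5811
  k = 2: (43 + 20)/74 = 63/74 = 0.8514
  k = 3: (43 + 20 + 11)/74 = 74/74 = 1

Summary (fraction, with percent):

explained: PC1 0.5811 (58.11%), PC2 0.2703 (27.03%), PC3 0.1486 (14.86%);  cumulative: 0.5811, 0.8514, 1


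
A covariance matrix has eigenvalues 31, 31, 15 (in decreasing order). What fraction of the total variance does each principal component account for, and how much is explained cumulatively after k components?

Step 1 — total variance = trace(Sigma) = Σ λ_i = 31 + 31 + 15 = 77.

Step 2 — fraction explained by component i = λ_i / Σ λ:
  PC1: 31/77 = 0.4026
  PC2: 31/77 = 0.4026
  PC3: 15/77 = 0.1948

Step 3 — cumulative fraction after k components = (λ_1 + ... + λ_k) / Σ λ:
  k = 1: 31/77 = 0.4026
  k = 2: (31 + 31)/77 = 62/77 = 0.8052
  k = 3: (31 + 31 + 15)/77 = 77/77 = 1

Summary (fraction, with percent):

explained: PC1 0.4026 (40.26%), PC2 0.4026 (40.26%), PC3 0.1948 (19.48%);  cumulative: 0.4026, 0.8052, 1


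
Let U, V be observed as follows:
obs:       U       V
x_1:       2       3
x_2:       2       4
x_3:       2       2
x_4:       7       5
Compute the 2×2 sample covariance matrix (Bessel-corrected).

Step 1 — column means:
  mean(U) = (2 + 2 + 2 + 7) / 4 = 13/4 = 3.25
  mean(V) = (3 + 4 + 2 + 5) / 4 = 14/4 = 3.5

Step 2 — sample covariance S[i,j] = (1/(n-1)) · Σ_k (x_{k,i} - mean_i) · (x_{k,j} - mean_j), with n-1 = 3.
  S[U,U] = ((-1.25)·(-1.25) + (-1.25)·(-1.25) + (-1.25)·(-1.25) + (3.75)·(3.75)) / 3 = 18.75/3 = 6.25
  S[U,V] = ((-1.25)·(-0.5) + (-1.25)·(0.5) + (-1.25)·(-1.5) + (3.75)·(1.5)) / 3 = 7.5/3 = 2.5
  S[V,V] = ((-0.5)·(-0.5) + (0.5)·(0.5) + (-1.5)·(-1.5) + (1.5)·(1.5)) / 3 = 5/3 = 1.6667

S is symmetric (S[j,i] = S[i,j]). Assembling:

S = [[6.25, 2.5],
 [2.5, 1.6667]]


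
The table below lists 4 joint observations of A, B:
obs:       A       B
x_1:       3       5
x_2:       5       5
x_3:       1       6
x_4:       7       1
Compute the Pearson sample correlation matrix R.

Step 1 — column means:
  mean(A) = (3 + 5 + 1 + 7) / 4 = 16/4 = 4
  mean(B) = (5 + 5 + 6 + 1) / 4 = 17/4 = 4.25

Step 2 — sample variances and covariances s[i,j] = (1/(n-1)) · Σ_k (x_{k,i} - mean_i) · (x_{k,j} - mean_j), with n-1 = 3:
  s[A,A] = ((-1)·(-1) + (1)·(1) + (-3)·(-3) + (3)·(3)) / 3 = 20/3 = 6.6667
  s[A,B] = ((-1)·(0.75) + (1)·(0.75) + (-3)·(1.75) + (3)·(-3.25)) / 3 = -15/3 = -5
  s[B,B] = ((0.75)·(0.75) + (0.75)·(0.75) + (1.75)·(1.75) + (-3.25)·(-3.25)) / 3 = 14.75/3 = 4.9167
  Sample standard deviations s_i = √(s[i,i]):
  s(A) = √(6.6667) = 2.582
  s(B) = √(4.9167) = 2.2174

Step 3 — r_{ij} = s_{ij} / (s_i · s_j):
  r[A,A] = 1 (diagonal).
  r[A,B] = -5 / (2.582 · 2.2174) = -5 / 5.7252 = -0.8733
  r[B,B] = 1 (diagonal).

R is symmetric with unit diagonal. Assembling:

R = [[1, -0.8733],
 [-0.8733, 1]]


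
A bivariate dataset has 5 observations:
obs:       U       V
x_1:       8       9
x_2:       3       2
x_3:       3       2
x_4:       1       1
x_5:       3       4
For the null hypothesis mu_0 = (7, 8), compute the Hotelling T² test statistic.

Step 1 — sample mean vector:
  mean(U) = (8 + 3 + 3 + 1 + 3) / 5 = 18/5 = 3.6
  mean(V) = (9 + 2 + 2 + 1 + 4) / 5 = 18/5 = 3.6
  x̄ = (3.6, 3.6),  deviation x̄ - mu_0 = (3.6, 3.6) - (7, 8) = (-3.4, -4.4).

Step 2 — sample covariance matrix, S[i,j] = (1/(n-1)) · Σ_k (x_{k,i} - mean_i) · (x_{k,j} - mean_j), divisor n-1 = 4:
  S[U,U] = ((4.4)·(4.4) + (-0.6)·(-0.6) + (-0.6)·(-0.6) + (-2.6)·(-2.6) + (-0.6)·(-0.6)) / 4 = 27.2/4 = 6.8
  S[U,V] = ((4.4)·(5.4) + (-0.6)·(-1.6) + (-0.6)·(-1.6) + (-2.6)·(-2.6) + (-0.6)·(0.4)) / 4 = 32.2/4 = 8.05
  S[V,V] = ((5.4)·(5.4) + (-1.6)·(-1.6) + (-1.6)·(-1.6) + (-2.6)·(-2.6) + (0.4)·(0.4)) / 4 = 41.2/4 = 10.3
  S = [[6.8, 8.05],
 [8.05, 10.3]].

Step 3 — invert S. det(S) = 6.8·10.3 - (8.05)² = 5.2375.
  S^{-1} = (1/det) · [[d, -b], [-b, a]] = [[1.9666, -1.537],
 [-1.537, 1.2983]].

Step 4 — quadratic form (x̄ - mu_0)^T · S^{-1} · (x̄ - mu_0):
  S^{-1} · (x̄ - mu_0) = (0.0764, -0.4869),
  (x̄ - mu_0)^T · [...] = (-3.4)·(0.0764) + (-4.4)·(-0.4869) = 1.8826.

Step 5 — scale by n: T² = 5 · 1.8826 = 9.4129.

T² ≈ 9.4129


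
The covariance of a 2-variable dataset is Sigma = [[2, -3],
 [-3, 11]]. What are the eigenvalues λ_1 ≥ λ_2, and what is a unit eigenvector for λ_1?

Step 1 — characteristic polynomial of 2×2 Sigma:
  det(Sigma - λI) = λ² - trace · λ + det = 0.
  trace = 2 + 11 = 13, det = 2·11 - (-3)² = 13.
Step 2 — discriminant:
  Δ = trace² - 4·det = 169 - 52 = 117.
Step 3 — eigenvalues:
  λ = (trace ± √Δ)/2 = (13 ± 10.8167)/2,
  λ_1 = 11.9083,  λ_2 = 1.0917.

Step 4 — unit eigenvector for λ_1: solve (Sigma - λ_1 I)v = 0. First row:
  (2 - 11.9083)·v_x + (-3)·v_y = 0, i.e. (-9.9083)·v_x + (-3)·v_y = 0,
  so v ∝ (b, λ_1 - a) = (-3, 9.9083); multiply by -1 so the first entry is positive: u = (3, -9.9083).
  ||u|| = √((3)² + (-9.9083)²) = √(107.1749) ≈ 10.3525,
  v_1 = u/||u|| ≈ (0.2898, -0.9571) (||v_1|| = 1).

λ_1 = 11.9083,  λ_2 = 1.0917;  v_1 ≈ (0.2898, -0.9571)


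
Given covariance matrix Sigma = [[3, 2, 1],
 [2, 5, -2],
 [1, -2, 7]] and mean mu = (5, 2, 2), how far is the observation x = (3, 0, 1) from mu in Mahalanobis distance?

Step 1 — centre the observation: (x - mu) = (-2, -2, -1).

Step 2 — invert Sigma (cofactor / det for 3×3, or solve directly):
  Sigma^{-1} = [[0.5962, -0.3077, -0.1731],
 [-0.3077, 0.3846, 0.1538],
 [-0.1731, 0.1538, 0.2115]].

Step 3 — form the quadratic (x - mu)^T · Sigma^{-1} · (x - mu):
  Sigma^{-1} · (x - mu) = (-0.4038, -0.3077, -0.1731).
  (x - mu)^T · [Sigma^{-1} · (x - mu)] = (-2)·(-0.4038) + (-2)·(-0.3077) + (-1)·(-0.1731) = 1.5962.

Step 4 — take square root: d = √(1.5962) ≈ 1.2634.

d(x, mu) = √(1.5962) ≈ 1.2634


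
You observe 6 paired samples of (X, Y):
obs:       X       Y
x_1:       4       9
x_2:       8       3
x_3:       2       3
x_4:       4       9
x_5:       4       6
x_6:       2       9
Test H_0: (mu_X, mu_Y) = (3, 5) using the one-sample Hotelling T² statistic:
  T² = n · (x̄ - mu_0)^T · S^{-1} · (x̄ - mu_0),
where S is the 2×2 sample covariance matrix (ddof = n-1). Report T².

Step 1 — sample mean vector:
  mean(X) = (4 + 8 + 2 + 4 + 4 + 2) / 6 = 24/6 = 4
  mean(Y) = (9 + 3 + 3 + 9 + 6 + 9) / 6 = 39/6 = 6.5
  x̄ = (4, 6.5),  deviation x̄ - mu_0 = (4, 6.5) - (3, 5) = (1, 1.5).

Step 2 — sample covariance matrix, S[i,j] = (1/(n-1)) · Σ_k (x_{k,i} - mean_i) · (x_{k,j} - mean_j), divisor n-1 = 5:
  S[X,X] = ((0)·(0) + (4)·(4) + (-2)·(-2) + (0)·(0) + (0)·(0) + (-2)·(-2)) / 5 = 24/5 = 4.8
  S[X,Y] = ((0)·(2.5) + (4)·(-3.5) + (-2)·(-3.5) + (0)·(2.5) + (0)·(-0.5) + (-2)·(2.5)) / 5 = -12/5 = -2.4
  S[Y,Y] = ((2.5)·(2.5) + (-3.5)·(-3.5) + (-3.5)·(-3.5) + (2.5)·(2.5) + (-0.5)·(-0.5) + (2.5)·(2.5)) / 5 = 43.5/5 = 8.7
  S = [[4.8, -2.4],
 [-2.4, 8.7]].

Step 3 — invert S. det(S) = 4.8·8.7 - (-2.4)² = 36.
  S^{-1} = (1/det) · [[d, -b], [-b, a]] = [[0.2417, 0.0667],
 [0.0667, 0.1333]].

Step 4 — quadratic form (x̄ - mu_0)^T · S^{-1} · (x̄ - mu_0):
  S^{-1} · (x̄ - mu_0) = (0.3417, 0.2667),
  (x̄ - mu_0)^T · [...] = (1)·(0.3417) + (1.5)·(0.2667) = 0.7417.

Step 5 — scale by n: T² = 6 · 0.7417 = 4.45.

T² ≈ 4.45


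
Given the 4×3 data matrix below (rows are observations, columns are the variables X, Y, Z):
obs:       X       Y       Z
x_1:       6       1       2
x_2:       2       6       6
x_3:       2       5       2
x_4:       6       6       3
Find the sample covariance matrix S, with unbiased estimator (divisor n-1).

Step 1 — column means:
  mean(X) = (6 + 2 + 2 + 6) / 4 = 16/4 = 4
  mean(Y) = (1 + 6 + 5 + 6) / 4 = 18/4 = 4.5
  mean(Z) = (2 + 6 + 2 + 3) / 4 = 13/4 = 3.25

Step 2 — sample covariance S[i,j] = (1/(n-1)) · Σ_k (x_{k,i} - mean_i) · (x_{k,j} - mean_j), with n-1 = 3.
  S[X,X] = ((2)·(2) + (-2)·(-2) + (-2)·(-2) + (2)·(2)) / 3 = 16/3 = 5.3333
  S[X,Y] = ((2)·(-3.5) + (-2)·(1.5) + (-2)·(0.5) + (2)·(1.5)) / 3 = -8/3 = -2.6667
  S[X,Z] = ((2)·(-1.25) + (-2)·(2.75) + (-2)·(-1.25) + (2)·(-0.25)) / 3 = -6/3 = -2
  S[Y,Y] = ((-3.5)·(-3.5) + (1.5)·(1.5) + (0.5)·(0.5) + (1.5)·(1.5)) / 3 = 17/3 = 5.6667
  S[Y,Z] = ((-3.5)·(-1.25) + (1.5)·(2.75) + (0.5)·(-1.25) + (1.5)·(-0.25)) / 3 = 7.5/3 = 2.5
  S[Z,Z] = ((-1.25)·(-1.25) + (2.75)·(2.75) + (-1.25)·(-1.25) + (-0.25)·(-0.25)) / 3 = 10.75/3 = 3.5833

S is symmetric (S[j,i] = S[i,j]). Assembling:

S = [[5.3333, -2.6667, -2],
 [-2.6667, 5.6667, 2.5],
 [-2, 2.5, 3.5833]]


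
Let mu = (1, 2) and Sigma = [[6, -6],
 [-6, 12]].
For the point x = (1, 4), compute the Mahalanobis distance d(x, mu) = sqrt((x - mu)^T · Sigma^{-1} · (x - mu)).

Step 1 — centre the observation: (x - mu) = (0, 2).

Step 2 — invert Sigma. det(Sigma) = 6·12 - (-6)² = 36.
  Sigma^{-1} = (1/det) · [[d, -b], [-b, a]] = [[0.3333, 0.1667],
 [0.1667, 0.1667]].

Step 3 — form the quadratic (x - mu)^T · Sigma^{-1} · (x - mu):
  Sigma^{-1} · (x - mu) = (0.3333, 0.3333).
  (x - mu)^T · [Sigma^{-1} · (x - mu)] = (0)·(0.3333) + (2)·(0.3333) = 0.6667.

Step 4 — take square root: d = √(0.6667) ≈ 0.8165.

d(x, mu) = √(0.6667) ≈ 0.8165


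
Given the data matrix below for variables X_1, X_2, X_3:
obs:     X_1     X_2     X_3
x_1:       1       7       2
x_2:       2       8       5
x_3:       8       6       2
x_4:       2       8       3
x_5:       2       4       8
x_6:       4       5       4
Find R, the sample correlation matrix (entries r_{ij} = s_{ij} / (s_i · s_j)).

Step 1 — column means:
  mean(X_1) = (1 + 2 + 8 + 2 + 2 + 4) / 6 = 19/6 = 3.1667
  mean(X_2) = (7 + 8 + 6 + 8 + 4 + 5) / 6 = 38/6 = 6.3333
  mean(X_3) = (2 + 5 + 2 + 3 + 8 + 4) / 6 = 24/6 = 4

Step 2 — sample variances and covariances s[i,j] = (1/(n-1)) · Σ_k (x_{k,i} - mean_i) · (x_{k,j} - mean_j), with n-1 = 5:
  s[X_1,X_1] = ((-2.1667)·(-2.1667) + (-1.1667)·(-1.1667) + (4.8333)·(4.8333) + (-1.1667)·(-1.1667) + (-1.1667)·(-1.1667) + (0.8333)·(0.8333)) / 5 = 32.8333/5 = 6.5667
  s[X_1,X_2] = ((-2.1667)·(0.6667) + (-1.1667)·(1.6667) + (4.8333)·(-0.3333) + (-1.1667)·(1.6667) + (-1.1667)·(-2.3333) + (0.8333)·(-1.3333)) / 5 = -5.3333/5 = -1.0667
  s[X_1,X_3] = ((-2.1667)·(-2) + (-1.1667)·(1) + (4.8333)·(-2) + (-1.1667)·(-1) + (-1.1667)·(4) + (0.8333)·(0)) / 5 = -10/5 = -2
  s[X_2,X_2] = ((0.6667)·(0.6667) + (1.6667)·(1.6667) + (-0.3333)·(-0.3333) + (1.6667)·(1.6667) + (-2.3333)·(-2.3333) + (-1.3333)·(-1.3333)) / 5 = 13.3333/5 = 2.6667
  s[X_2,X_3] = ((0.6667)·(-2) + (1.6667)·(1) + (-0.3333)·(-2) + (1.6667)·(-1) + (-2.3333)·(4) + (-1.3333)·(0)) / 5 = -10/5 = -2
  s[X_3,X_3] = ((-2)·(-2) + (1)·(1) + (-2)·(-2) + (-1)·(-1) + (4)·(4) + (0)·(0)) / 5 = 26/5 = 5.2
  Sample standard deviations s_i = √(s[i,i]):
  s(X_1) = √(6.5667) = 2.5626
  s(X_2) = √(2.6667) = 1.633
  s(X_3) = √(5.2) = 2.2804

Step 3 — r_{ij} = s_{ij} / (s_i · s_j):
  r[X_1,X_1] = 1 (diagonal).
  r[X_1,X_2] = -1.0667 / (2.5626 · 1.633) = -1.0667 / 4.1846 = -0.2549
  r[X_1,X_3] = -2 / (2.5626 · 2.2804) = -2 / 5.8435 = -0.3423
  r[X_2,X_2] = 1 (diagonal).
  r[X_2,X_3] = -2 / (1.633 · 2.2804) = -2 / 3.7238 = -0.5371
  r[X_3,X_3] = 1 (diagonal).

R is symmetric with unit diagonal. Assembling:

R = [[1, -0.2549, -0.3423],
 [-0.2549, 1, -0.5371],
 [-0.3423, -0.5371, 1]]


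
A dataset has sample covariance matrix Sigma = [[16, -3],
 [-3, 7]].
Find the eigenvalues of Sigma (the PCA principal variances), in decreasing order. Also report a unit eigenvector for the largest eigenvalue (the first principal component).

Step 1 — characteristic polynomial of 2×2 Sigma:
  det(Sigma - λI) = λ² - trace · λ + det = 0.
  trace = 16 + 7 = 23, det = 16·7 - (-3)² = 103.
Step 2 — discriminant:
  Δ = trace² - 4·det = 529 - 412 = 117.
Step 3 — eigenvalues:
  λ = (trace ± √Δ)/2 = (23 ± 10.8167)/2,
  λ_1 = 16.9083,  λ_2 = 6.0917.

Step 4 — unit eigenvector for λ_1: solve (Sigma - λ_1 I)v = 0. First row:
  (16 - 16.9083)·v_x + (-3)·v_y = 0, i.e. (-0.9083)·v_x + (-3)·v_y = 0,
  so v ∝ (b, λ_1 - a) = (-3, 0.9083); multiply by -1 so the first entry is positive: u = (3, -0.9083).
  ||u|| = √((3)² + (-0.9083)²) = √(9.8251) ≈ 3.1345,
  v_1 = u/||u|| ≈ (0.9571, -0.2898) (||v_1|| = 1).

λ_1 = 16.9083,  λ_2 = 6.0917;  v_1 ≈ (0.9571, -0.2898)


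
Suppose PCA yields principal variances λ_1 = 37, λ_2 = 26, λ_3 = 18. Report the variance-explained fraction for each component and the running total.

Step 1 — total variance = trace(Sigma) = Σ λ_i = 37 + 26 + 18 = 81.

Step 2 — fraction explained by component i = λ_i / Σ λ:
  PC1: 37/81 = 0.4568
  PC2: 26/81 = 0.321
  PC3: 18/81 = 0.2222

Step 3 — cumulative fraction after k components = (λ_1 + ... + λ_k) / Σ λ:
  k = 1: 37/81 = 0.4568
  k = 2: (37 + 26)/81 = 63/81 = 0.7778
  k = 3: (37 + 26 + 18)/81 = 81/81 = 1

Summary (fraction, with percent):

explained: PC1 0.4568 (45.68%), PC2 0.321 (32.1%), PC3 0.2222 (22.22%);  cumulative: 0.4568, 0.7778, 1


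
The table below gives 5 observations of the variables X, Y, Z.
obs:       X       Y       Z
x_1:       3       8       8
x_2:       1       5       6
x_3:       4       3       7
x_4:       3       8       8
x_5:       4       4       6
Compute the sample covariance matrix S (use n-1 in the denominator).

Step 1 — column means:
  mean(X) = (3 + 1 + 4 + 3 + 4) / 5 = 15/5 = 3
  mean(Y) = (8 + 5 + 3 + 8 + 4) / 5 = 28/5 = 5.6
  mean(Z) = (8 + 6 + 7 + 8 + 6) / 5 = 35/5 = 7

Step 2 — sample covariance S[i,j] = (1/(n-1)) · Σ_k (x_{k,i} - mean_i) · (x_{k,j} - mean_j), with n-1 = 4.
  S[X,X] = ((0)·(0) + (-2)·(-2) + (1)·(1) + (0)·(0) + (1)·(1)) / 4 = 6/4 = 1.5
  S[X,Y] = ((0)·(2.4) + (-2)·(-0.6) + (1)·(-2.6) + (0)·(2.4) + (1)·(-1.6)) / 4 = -3/4 = -0.75
  S[X,Z] = ((0)·(1) + (-2)·(-1) + (1)·(0) + (0)·(1) + (1)·(-1)) / 4 = 1/4 = 0.25
  S[Y,Y] = ((2.4)·(2.4) + (-0.6)·(-0.6) + (-2.6)·(-2.6) + (2.4)·(2.4) + (-1.6)·(-1.6)) / 4 = 21.2/4 = 5.3
  S[Y,Z] = ((2.4)·(1) + (-0.6)·(-1) + (-2.6)·(0) + (2.4)·(1) + (-1.6)·(-1)) / 4 = 7/4 = 1.75
  S[Z,Z] = ((1)·(1) + (-1)·(-1) + (0)·(0) + (1)·(1) + (-1)·(-1)) / 4 = 4/4 = 1

S is symmetric (S[j,i] = S[i,j]). Assembling:

S = [[1.5, -0.75, 0.25],
 [-0.75, 5.3, 1.75],
 [0.25, 1.75, 1]]


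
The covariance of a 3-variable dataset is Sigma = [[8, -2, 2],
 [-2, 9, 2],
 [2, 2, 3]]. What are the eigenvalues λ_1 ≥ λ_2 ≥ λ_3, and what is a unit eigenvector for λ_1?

Step 1 — characteristic polynomial p(λ) = det(λI - Sigma) = λ³ - tr·λ² + c_1·λ - det, where tr = trace, c_1 = sum of the principal 2×2 minors, det = det(Sigma):
  tr = 8 + 9 + 3 = 20,
  c_1 = (8·9 - (-2)²) + (8·3 - (2)²) + (9·3 - (2)²) = 68 + 20 + 23 = 111,
  det = 8·(9·3 - (2)²) - (-2)·((-2)·3 - (2)·(2)) + (2)·((-2)·(2) - 9·(2)) = 8·(23) - (-2)·(-10) + (2)·(-22) = 120.
  So p(λ) = λ³ - 20λ² + 111λ - 120.
Step 2 — look for an integer root (rational root theorem: any rational root is an integer divisor of 120). Testing λ = 8:
  p(8) = 512 - 1280 + 888 - 120 = 0  ✓
  Dividing out (λ - 8): p(λ) = (λ - 8)(λ² - 12λ + 15).
Step 3 — remaining eigenvalues from the quadratic λ² - 12λ + 15 = 0:
  Δ = 12² - 4·15 = 144 - 60 = 84,  λ = (12 ± √84)/2 = (12 ± 9.1652)/2 ≈ 10.5826 or 1.4174.
  Sorted: λ_1 = 10.5826,  λ_2 = 8,  λ_3 = 1.4174  (check: sum = 20 = tr ✓).

Step 4 — unit eigenvector for λ_1 ≈ 10.5826: v spans the null space of (Sigma - λ_1 I), whose rows are
  r_1 = (-2.5826, -2, 2),  r_2 = (-2, -1.5826, 2),  r_3 = (2, 2, -7.5826).
  v is orthogonal to every row, so take v ∝ r_1 × r_3 = ((-2)·(-7.5826) - (2)·(2), (2)·(2) - (-2.5826)·(-7.5826), (-2.5826)·(2) - (-2)·(2)) ≈ (11.1652, -15.5826, -1.1652).
  Let u = (11.1652, -15.5826, -1.1652).
  ||u|| = √((11.1652)² + (-15.5826)² + (-1.1652)²) = √(368.8348) ≈ 19.2051,  v_1 = u/||u|| ≈ (0.5814, -0.8114, -0.0607) (||v_1|| = 1).

λ_1 = 10.5826,  λ_2 = 8,  λ_3 = 1.4174;  v_1 ≈ (0.5814, -0.8114, -0.0607)


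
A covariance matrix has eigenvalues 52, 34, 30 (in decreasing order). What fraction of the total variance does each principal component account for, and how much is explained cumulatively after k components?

Step 1 — total variance = trace(Sigma) = Σ λ_i = 52 + 34 + 30 = 116.

Step 2 — fraction explained by component i = λ_i / Σ λ:
  PC1: 52/116 = 0.4483
  PC2: 34/116 = 0.2931
  PC3: 30/116 = 0.2586

Step 3 — cumulative fraction after k components = (λ_1 + ... + λ_k) / Σ λ:
  k = 1: 52/116 = 0.4483
  k = 2: (52 + 34)/116 = 86/116 = 0.7414
  k = 3: (52 + 34 + 30)/116 = 116/116 = 1

Summary (fraction, with percent):

explained: PC1 0.4483 (44.83%), PC2 0.2931 (29.31%), PC3 0.2586 (25.86%);  cumulative: 0.4483, 0.7414, 1


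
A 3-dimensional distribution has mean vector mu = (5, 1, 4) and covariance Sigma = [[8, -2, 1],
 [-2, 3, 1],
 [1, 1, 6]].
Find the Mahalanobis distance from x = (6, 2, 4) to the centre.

Step 1 — centre the observation: (x - mu) = (1, 1, 0).

Step 2 — invert Sigma (cofactor / det for 3×3, or solve directly):
  Sigma^{-1} = [[0.1619, 0.1238, -0.0476],
 [0.1238, 0.4476, -0.0952],
 [-0.0476, -0.0952, 0.1905]].

Step 3 — form the quadratic (x - mu)^T · Sigma^{-1} · (x - mu):
  Sigma^{-1} · (x - mu) = (0.2857, 0.5714, -0.1429).
  (x - mu)^T · [Sigma^{-1} · (x - mu)] = (1)·(0.2857) + (1)·(0.5714) + (0)·(-0.1429) = 0.8571.

Step 4 — take square root: d = √(0.8571) ≈ 0.9258.

d(x, mu) = √(0.8571) ≈ 0.9258


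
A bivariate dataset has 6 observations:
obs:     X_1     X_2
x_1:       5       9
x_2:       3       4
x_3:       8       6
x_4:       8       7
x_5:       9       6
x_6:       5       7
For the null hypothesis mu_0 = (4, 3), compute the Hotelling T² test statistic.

Step 1 — sample mean vector:
  mean(X_1) = (5 + 3 + 8 + 8 + 9 + 5) / 6 = 38/6 = 6.3333
  mean(X_2) = (9 + 4 + 6 + 7 + 6 + 7) / 6 = 39/6 = 6.5
  x̄ = (6.3333, 6.5),  deviation x̄ - mu_0 = (6.3333, 6.5) - (4, 3) = (2.3333, 3.5).

Step 2 — sample covariance matrix, S[i,j] = (1/(n-1)) · Σ_k (x_{k,i} - mean_i) · (x_{k,j} - mean_j), divisor n-1 = 5:
  S[X_1,X_1] = ((-1.3333)·(-1.3333) + (-3.3333)·(-3.3333) + (1.6667)·(1.6667) + (1.6667)·(1.6667) + (2.6667)·(2.6667) + (-1.3333)·(-1.3333)) / 5 = 27.3333/5 = 5.4667
  S[X_1,X_2] = ((-1.3333)·(2.5) + (-3.3333)·(-2.5) + (1.6667)·(-0.5) + (1.6667)·(0.5) + (2.6667)·(-0.5) + (-1.3333)·(0.5)) / 5 = 3/5 = 0.6
  S[X_2,X_2] = ((2.5)·(2.5) + (-2.5)·(-2.5) + (-0.5)·(-0.5) + (0.5)·(0.5) + (-0.5)·(-0.5) + (0.5)·(0.5)) / 5 = 13.5/5 = 2.7
  S = [[5.4667, 0.6],
 [0.6, 2.7]].

Step 3 — invert S. det(S) = 5.4667·2.7 - (0.6)² = 14.4.
  S^{-1} = (1/det) · [[d, -b], [-b, a]] = [[0.1875, -0.0417],
 [-0.0417, 0.3796]].

Step 4 — quadratic form (x̄ - mu_0)^T · S^{-1} · (x̄ - mu_0):
  S^{-1} · (x̄ - mu_0) = (0.2917, 1.2315),
  (x̄ - mu_0)^T · [...] = (2.3333)·(0.2917) + (3.5)·(1.2315) = 4.9907.

Step 5 — scale by n: T² = 6 · 4.9907 = 29.9444.

T² ≈ 29.9444


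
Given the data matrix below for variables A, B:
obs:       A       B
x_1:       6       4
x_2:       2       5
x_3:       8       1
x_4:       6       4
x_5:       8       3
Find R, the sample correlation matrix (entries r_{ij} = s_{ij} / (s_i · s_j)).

Step 1 — column means:
  mean(A) = (6 + 2 + 8 + 6 + 8) / 5 = 30/5 = 6
  mean(B) = (4 + 5 + 1 + 4 + 3) / 5 = 17/5 = 3.4

Step 2 — sample variances and covariances s[i,j] = (1/(n-1)) · Σ_k (x_{k,i} - mean_i) · (x_{k,j} - mean_j), with n-1 = 4:
  s[A,A] = ((0)·(0) + (-4)·(-4) + (2)·(2) + (0)·(0) + (2)·(2)) / 4 = 24/4 = 6
  s[A,B] = ((0)·(0.6) + (-4)·(1.6) + (2)·(-2.4) + (0)·(0.6) + (2)·(-0.4)) / 4 = -12/4 = -3
  s[B,B] = ((0.6)·(0.6) + (1.6)·(1.6) + (-2.4)·(-2.4) + (0.6)·(0.6) + (-0.4)·(-0.4)) / 4 = 9.2/4 = 2.3
  Sample standard deviations s_i = √(s[i,i]):
  s(A) = √(6) = 2.4495
  s(B) = √(2.3) = 1.5166

Step 3 — r_{ij} = s_{ij} / (s_i · s_j):
  r[A,A] = 1 (diagonal).
  r[A,B] = -3 / (2.4495 · 1.5166) = -3 / 3.7148 = -0.8076
  r[B,B] = 1 (diagonal).

R is symmetric with unit diagonal. Assembling:

R = [[1, -0.8076],
 [-0.8076, 1]]


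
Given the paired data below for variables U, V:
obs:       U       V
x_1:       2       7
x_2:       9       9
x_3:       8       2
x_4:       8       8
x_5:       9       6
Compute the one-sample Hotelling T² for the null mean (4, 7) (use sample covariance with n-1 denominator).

Step 1 — sample mean vector:
  mean(U) = (2 + 9 + 8 + 8 + 9) / 5 = 36/5 = 7.2
  mean(V) = (7 + 9 + 2 + 8 + 6) / 5 = 32/5 = 6.4
  x̄ = (7.2, 6.4),  deviation x̄ - mu_0 = (7.2, 6.4) - (4, 7) = (3.2, -0.6).

Step 2 — sample covariance matrix, S[i,j] = (1/(n-1)) · Σ_k (x_{k,i} - mean_i) · (x_{k,j} - mean_j), divisor n-1 = 4:
  S[U,U] = ((-5.2)·(-5.2) + (1.8)·(1.8) + (0.8)·(0.8) + (0.8)·(0.8) + (1.8)·(1.8)) / 4 = 34.8/4 = 8.7
  S[U,V] = ((-5.2)·(0.6) + (1.8)·(2.6) + (0.8)·(-4.4) + (0.8)·(1.6) + (1.8)·(-0.4)) / 4 = -1.4/4 = -0.35
  S[V,V] = ((0.6)·(0.6) + (2.6)·(2.6) + (-4.4)·(-4.4) + (1.6)·(1.6) + (-0.4)·(-0.4)) / 4 = 29.2/4 = 7.3
  S = [[8.7, -0.35],
 [-0.35, 7.3]].

Step 3 — invert S. det(S) = 8.7·7.3 - (-0.35)² = 63.3875.
  S^{-1} = (1/det) · [[d, -b], [-b, a]] = [[0.1152, 0.0055],
 [0.0055, 0.1373]].

Step 4 — quadratic form (x̄ - mu_0)^T · S^{-1} · (x̄ - mu_0):
  S^{-1} · (x̄ - mu_0) = (0.3652, -0.0647),
  (x̄ - mu_0)^T · [...] = (3.2)·(0.3652) + (-0.6)·(-0.0647) = 1.2075.

Step 5 — scale by n: T² = 5 · 1.2075 = 6.0375.

T² ≈ 6.0375


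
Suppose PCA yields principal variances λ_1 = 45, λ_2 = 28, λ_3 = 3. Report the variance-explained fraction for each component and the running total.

Step 1 — total variance = trace(Sigma) = Σ λ_i = 45 + 28 + 3 = 76.

Step 2 — fraction explained by component i = λ_i / Σ λ:
  PC1: 45/76 = 0.5921
  PC2: 28/76 = 0.3684
  PC3: 3/76 = 0.0395

Step 3 — cumulative fraction after k components = (λ_1 + ... + λ_k) / Σ λ:
  k = 1: 45/76 = 0.5921
  k = 2: (45 + 28)/76 = 73/76 = 0.9605
  k = 3: (45 + 28 + 3)/76 = 76/76 = 1

Summary (fraction, with percent):

explained: PC1 0.5921 (59.21%), PC2 0.3684 (36.84%), PC3 0.0395 (3.95%);  cumulative: 0.5921, 0.9605, 1


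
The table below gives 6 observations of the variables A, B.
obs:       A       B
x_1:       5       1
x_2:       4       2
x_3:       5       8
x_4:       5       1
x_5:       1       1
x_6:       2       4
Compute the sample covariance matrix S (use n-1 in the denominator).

Step 1 — column means:
  mean(A) = (5 + 4 + 5 + 5 + 1 + 2) / 6 = 22/6 = 3.6667
  mean(B) = (1 + 2 + 8 + 1 + 1 + 4) / 6 = 17/6 = 2.8333

Step 2 — sample covariance S[i,j] = (1/(n-1)) · Σ_k (x_{k,i} - mean_i) · (x_{k,j} - mean_j), with n-1 = 5.
  S[A,A] = ((1.3333)·(1.3333) + (0.3333)·(0.3333) + (1.3333)·(1.3333) + (1.3333)·(1.3333) + (-2.6667)·(-2.6667) + (-1.6667)·(-1.6667)) / 5 = 15.3333/5 = 3.0667
  S[A,B] = ((1.3333)·(-1.8333) + (0.3333)·(-0.8333) + (1.3333)·(5.1667) + (1.3333)·(-1.8333) + (-2.6667)·(-1.8333) + (-1.6667)·(1.1667)) / 5 = 4.6667/5 = 0.9333
  S[B,B] = ((-1.8333)·(-1.8333) + (-0.8333)·(-0.8333) + (5.1667)·(5.1667) + (-1.8333)·(-1.8333) + (-1.8333)·(-1.8333) + (1.1667)·(1.1667)) / 5 = 38.8333/5 = 7.7667

S is symmetric (S[j,i] = S[i,j]). Assembling:

S = [[3.0667, 0.9333],
 [0.9333, 7.7667]]
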